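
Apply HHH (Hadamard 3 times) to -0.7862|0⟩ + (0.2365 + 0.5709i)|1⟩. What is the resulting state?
(-0.3887 + 0.4037i)|0⟩ + (-0.7232 - 0.4037i)|1⟩

H² = I, so H^3 = H: a single Hadamard. With (a, b) = (-0.7862, (0.2365 + 0.5709i)), H gives ((a + b)/√2, (a − b)/√2) = ((-0.3887 + 0.4037i), (-0.7232 - 0.4037i)).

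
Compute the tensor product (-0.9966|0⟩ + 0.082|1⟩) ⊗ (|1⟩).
-0.9966|01⟩ + 0.082|11⟩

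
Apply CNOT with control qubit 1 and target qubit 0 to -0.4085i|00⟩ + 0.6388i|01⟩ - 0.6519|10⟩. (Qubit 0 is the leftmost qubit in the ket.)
-0.4085i|00⟩ - 0.6519|10⟩ + 0.6388i|11⟩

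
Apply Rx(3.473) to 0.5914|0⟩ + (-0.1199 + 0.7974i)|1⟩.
(0.6889 + 0.1183i)|0⟩ + (0.01978 - 0.7148i)|1⟩

Rx(3.473) = [[cos(θ/2), −i·sin(θ/2)], [−i·sin(θ/2), cos(θ/2)]]; θ = 3.473, cos(θ/2) ≈ -0.164946, sin(θ/2) ≈ 0.986303.
With a = amp(|0⟩) = 0.5914 and b = amp(|1⟩) = (-0.1199 + 0.7974i):
new amp(|0⟩) = (-0.164946)·a + (-0.986303i)·b = (0.6889 + 0.1183i)
new amp(|1⟩) = (-0.986303i)·a + (-0.164946)·b = (0.01978 - 0.7148i)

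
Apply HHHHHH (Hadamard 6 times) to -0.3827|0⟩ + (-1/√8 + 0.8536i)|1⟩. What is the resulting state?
-0.3827|0⟩ + (-1/√8 + 0.8536i)|1⟩

H² = I, so an even number of Hadamards cancels: H^6 = I and the state is unchanged.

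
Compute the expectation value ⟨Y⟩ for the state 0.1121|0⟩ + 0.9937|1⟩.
0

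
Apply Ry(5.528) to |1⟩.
-0.3687|0⟩ - 0.9296|1⟩

Ry(5.528) = [[cos(θ/2), −sin(θ/2)], [sin(θ/2), cos(θ/2)]]; θ = 5.528, cos(θ/2) ≈ -0.929555, sin(θ/2) ≈ 0.368684.
With a = amp(|0⟩) = 0 and b = amp(|1⟩) = 1:
new amp(|0⟩) = (-0.929555)·a + (-0.368684)·b = -0.3687
new amp(|1⟩) = (0.368684)·a + (-0.929555)·b = -0.9296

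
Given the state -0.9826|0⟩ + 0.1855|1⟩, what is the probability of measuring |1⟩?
0.03441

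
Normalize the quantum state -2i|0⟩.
-i|0⟩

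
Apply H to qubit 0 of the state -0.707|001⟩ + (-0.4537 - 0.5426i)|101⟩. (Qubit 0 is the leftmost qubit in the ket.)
(-0.8207 - 0.3837i)|001⟩ + (-0.1791 + 0.3837i)|101⟩

H on qubit 0 mixes each pair of kets that differ only in qubit 0: amplitudes (a, b) of (|…0…⟩, |…1…⟩) become ((a + b)/√2, (a − b)/√2). Kets absent from the input have amplitude 0.
(|001⟩, |101⟩): (a, b) = (-0.707, (-0.4537 - 0.5426i)) → ((-0.8207 - 0.3837i), (-0.1791 + 0.3837i))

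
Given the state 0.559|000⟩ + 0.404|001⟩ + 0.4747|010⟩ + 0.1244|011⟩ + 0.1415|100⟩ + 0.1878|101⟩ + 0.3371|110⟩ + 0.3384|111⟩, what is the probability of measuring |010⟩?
0.2253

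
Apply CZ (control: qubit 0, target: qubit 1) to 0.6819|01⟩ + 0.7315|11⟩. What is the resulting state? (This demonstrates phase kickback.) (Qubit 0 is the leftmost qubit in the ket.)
0.6819|01⟩ - 0.7315|11⟩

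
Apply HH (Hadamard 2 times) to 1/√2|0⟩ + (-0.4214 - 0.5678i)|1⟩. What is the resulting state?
1/√2|0⟩ + (-0.4214 - 0.5678i)|1⟩

H² = I, so an even number of Hadamards cancels: H^2 = I and the state is unchanged.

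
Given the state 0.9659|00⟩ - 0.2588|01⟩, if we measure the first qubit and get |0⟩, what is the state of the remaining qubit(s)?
0.9659|0⟩ - 0.2588|1⟩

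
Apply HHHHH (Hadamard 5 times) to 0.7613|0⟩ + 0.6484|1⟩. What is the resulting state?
0.9968|0⟩ + 0.07983|1⟩

H² = I, so H^5 = H: a single Hadamard. With (a, b) = (0.7613, 0.6484), H gives ((a + b)/√2, (a − b)/√2) = (0.9968, 0.07983).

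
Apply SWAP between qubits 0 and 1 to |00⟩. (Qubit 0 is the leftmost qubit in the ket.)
|00⟩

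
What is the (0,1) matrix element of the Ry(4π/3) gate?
-0.866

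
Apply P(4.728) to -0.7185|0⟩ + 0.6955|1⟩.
-0.7185|0⟩ + (0.01086 - 0.6954i)|1⟩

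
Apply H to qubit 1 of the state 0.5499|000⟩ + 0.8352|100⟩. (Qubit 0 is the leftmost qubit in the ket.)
0.3888|000⟩ + 0.3888|010⟩ + 0.5906|100⟩ + 0.5906|110⟩

H on qubit 1 mixes each pair of kets that differ only in qubit 1: amplitudes (a, b) of (|…0…⟩, |…1…⟩) become ((a + b)/√2, (a − b)/√2). Kets absent from the input have amplitude 0.
(|000⟩, |010⟩): (a, b) = (0.5499, 0) → (0.3888, 0.3888)
(|100⟩, |110⟩): (a, b) = (0.8352, 0) → (0.5906, 0.5906)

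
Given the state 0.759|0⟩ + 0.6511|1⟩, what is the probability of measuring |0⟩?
0.5761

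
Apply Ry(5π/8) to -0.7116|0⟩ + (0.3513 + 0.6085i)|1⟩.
(-0.6874 - 0.5059i)|0⟩ + (-0.3965 + 0.3381i)|1⟩

Ry(5π/8) = [[cos(θ/2), −sin(θ/2)], [sin(θ/2), cos(θ/2)]]; θ = 5π/8, cos(θ/2) ≈ 0.55557, sin(θ/2) ≈ 0.83147.
With a = amp(|0⟩) = -0.7116 and b = amp(|1⟩) = (0.3513 + 0.6085i):
new amp(|0⟩) = (0.55557)·a + (-0.83147)·b = (-0.6874 - 0.5059i)
new amp(|1⟩) = (0.83147)·a + (0.55557)·b = (-0.3965 + 0.3381i)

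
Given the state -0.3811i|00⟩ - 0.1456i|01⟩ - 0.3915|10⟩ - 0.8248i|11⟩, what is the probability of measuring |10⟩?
0.1533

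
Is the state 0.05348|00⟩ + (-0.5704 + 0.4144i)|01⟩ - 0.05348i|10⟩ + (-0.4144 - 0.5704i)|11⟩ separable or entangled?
Entangled

Writing the state as a|00⟩ + b|01⟩ + c|10⟩ + d|11⟩, it is a product state iff ad − bc = 0.
Here (a, b, c, d) = (0.05348, (-0.5704 + 0.4144i), -0.05348i, (-0.4144 - 0.5704i)): ad − bc = (0.05348)(-0.4144 - 0.5704i) − (-0.5704 + 0.4144i)(-0.05348i) = (-0.04432 - 0.06101i) ≠ 0, so the state is entangled.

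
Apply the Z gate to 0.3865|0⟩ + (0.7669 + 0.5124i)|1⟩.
0.3865|0⟩ + (-0.7669 - 0.5124i)|1⟩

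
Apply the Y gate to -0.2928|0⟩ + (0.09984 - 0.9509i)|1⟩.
(-0.9509 - 0.09984i)|0⟩ - 0.2928i|1⟩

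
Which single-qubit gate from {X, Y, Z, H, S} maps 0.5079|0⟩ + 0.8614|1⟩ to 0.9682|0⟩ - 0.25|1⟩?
H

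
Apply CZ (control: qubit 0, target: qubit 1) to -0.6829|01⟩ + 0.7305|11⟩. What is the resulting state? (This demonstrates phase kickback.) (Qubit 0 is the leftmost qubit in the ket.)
-0.6829|01⟩ - 0.7305|11⟩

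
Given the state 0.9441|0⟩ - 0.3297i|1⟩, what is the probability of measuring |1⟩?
0.1087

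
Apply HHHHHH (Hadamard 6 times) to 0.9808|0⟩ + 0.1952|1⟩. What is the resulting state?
0.9808|0⟩ + 0.1952|1⟩

H² = I, so an even number of Hadamards cancels: H^6 = I and the state is unchanged.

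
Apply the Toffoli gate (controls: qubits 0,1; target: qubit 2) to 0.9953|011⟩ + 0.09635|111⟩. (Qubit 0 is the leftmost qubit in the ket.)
0.9953|011⟩ + 0.09635|110⟩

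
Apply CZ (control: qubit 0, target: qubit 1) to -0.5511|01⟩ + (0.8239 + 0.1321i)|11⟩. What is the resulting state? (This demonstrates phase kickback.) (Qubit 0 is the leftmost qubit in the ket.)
-0.5511|01⟩ + (-0.8239 - 0.1321i)|11⟩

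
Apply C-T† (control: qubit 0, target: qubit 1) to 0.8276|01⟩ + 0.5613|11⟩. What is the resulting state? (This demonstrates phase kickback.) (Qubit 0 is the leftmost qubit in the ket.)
0.8276|01⟩ + (0.3969 - 0.3969i)|11⟩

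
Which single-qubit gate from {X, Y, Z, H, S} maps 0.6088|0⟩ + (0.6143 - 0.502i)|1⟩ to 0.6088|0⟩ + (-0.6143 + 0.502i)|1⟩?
Z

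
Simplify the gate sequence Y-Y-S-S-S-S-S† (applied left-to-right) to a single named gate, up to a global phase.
S†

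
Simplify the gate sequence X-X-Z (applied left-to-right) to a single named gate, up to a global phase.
Z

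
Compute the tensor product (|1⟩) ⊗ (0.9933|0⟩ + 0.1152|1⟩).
0.9933|10⟩ + 0.1152|11⟩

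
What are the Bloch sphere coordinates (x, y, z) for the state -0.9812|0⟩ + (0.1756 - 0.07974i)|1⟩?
(-0.3446, 0.1565, 0.9256)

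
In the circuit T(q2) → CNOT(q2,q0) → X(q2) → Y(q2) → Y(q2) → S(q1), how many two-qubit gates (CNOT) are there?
1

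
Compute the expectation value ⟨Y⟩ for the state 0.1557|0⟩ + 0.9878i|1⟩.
0.3076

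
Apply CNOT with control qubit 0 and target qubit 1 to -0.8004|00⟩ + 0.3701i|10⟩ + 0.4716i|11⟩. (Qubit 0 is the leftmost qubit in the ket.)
-0.8004|00⟩ + 0.4716i|10⟩ + 0.3701i|11⟩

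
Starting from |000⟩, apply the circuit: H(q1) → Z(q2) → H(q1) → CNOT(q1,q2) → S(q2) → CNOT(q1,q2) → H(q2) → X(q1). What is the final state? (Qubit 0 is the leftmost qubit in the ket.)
1/√2|010⟩ + 1/√2|011⟩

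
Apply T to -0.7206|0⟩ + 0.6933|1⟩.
-0.7206|0⟩ + (0.4902 + 0.4902i)|1⟩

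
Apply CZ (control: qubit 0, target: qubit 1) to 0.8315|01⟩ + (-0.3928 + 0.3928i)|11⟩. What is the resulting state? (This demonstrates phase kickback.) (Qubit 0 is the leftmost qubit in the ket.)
0.8315|01⟩ + (0.3928 - 0.3928i)|11⟩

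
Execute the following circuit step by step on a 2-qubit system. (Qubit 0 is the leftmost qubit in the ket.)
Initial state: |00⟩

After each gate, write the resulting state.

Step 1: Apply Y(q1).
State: i|01⟩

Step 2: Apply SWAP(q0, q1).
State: i|10⟩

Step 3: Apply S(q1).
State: i|10⟩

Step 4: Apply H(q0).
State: (1/√2)i|00⟩ - (1/√2)i|10⟩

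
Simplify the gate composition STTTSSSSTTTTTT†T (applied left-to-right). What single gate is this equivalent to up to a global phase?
S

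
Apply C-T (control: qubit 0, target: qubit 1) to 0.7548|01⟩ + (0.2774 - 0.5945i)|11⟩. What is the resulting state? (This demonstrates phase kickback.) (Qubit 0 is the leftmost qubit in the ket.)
0.7548|01⟩ + (0.6165 - 0.2242i)|11⟩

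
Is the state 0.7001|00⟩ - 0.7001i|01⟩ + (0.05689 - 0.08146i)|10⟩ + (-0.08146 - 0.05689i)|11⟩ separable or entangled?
Separable

Writing the state as a|00⟩ + b|01⟩ + c|10⟩ + d|11⟩, it is a product state iff ad − bc = 0.
Here (a, b, c, d) = (0.7001, -0.7001i, (0.05689 - 0.08146i), (-0.08146 - 0.05689i)): ad − bc = (0.7001)(-0.08146 - 0.05689i) − (-0.7001i)(0.05689 - 0.08146i) = 0, so the state is separable.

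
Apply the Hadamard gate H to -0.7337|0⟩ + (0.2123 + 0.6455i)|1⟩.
(-0.3687 + 0.4564i)|0⟩ + (-0.6689 - 0.4564i)|1⟩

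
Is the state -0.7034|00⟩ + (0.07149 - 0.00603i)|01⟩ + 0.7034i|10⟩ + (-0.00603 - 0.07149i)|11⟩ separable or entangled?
Separable

Writing the state as a|00⟩ + b|01⟩ + c|10⟩ + d|11⟩, it is a product state iff ad − bc = 0.
Here (a, b, c, d) = (-0.7034, (0.07149 - 0.00603i), 0.7034i, (-0.00603 - 0.07149i)): ad − bc = (-0.7034)(-0.00603 - 0.07149i) − (0.07149 - 0.00603i)(0.7034i) = 0, so the state is separable.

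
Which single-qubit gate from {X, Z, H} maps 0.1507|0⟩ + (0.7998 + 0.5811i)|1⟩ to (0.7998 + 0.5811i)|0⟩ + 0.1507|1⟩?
X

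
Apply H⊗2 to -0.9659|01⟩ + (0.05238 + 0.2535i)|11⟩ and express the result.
(-0.4568 + 0.1268i)|00⟩ + (0.4568 - 0.1268i)|01⟩ + (-0.5091 - 0.1268i)|10⟩ + (0.5091 + 0.1268i)|11⟩

H⊗2 gives amp(|y⟩) = (1/2) Σ_x (−1)^(x·y) amp(|x⟩), where x·y is the number of positions in which both x and y have a 1.
|00⟩: (-0.9659 + (0.05238 + 0.2535i))/2 = (-0.4568 + 0.1268i)
|01⟩: (0.9659 - (0.05238 + 0.2535i))/2 = (0.4568 - 0.1268i)
|10⟩: (-0.9659 - (0.05238 + 0.2535i))/2 = (-0.5091 - 0.1268i)
|11⟩: (0.9659 + (0.05238 + 0.2535i))/2 = (0.5091 + 0.1268i)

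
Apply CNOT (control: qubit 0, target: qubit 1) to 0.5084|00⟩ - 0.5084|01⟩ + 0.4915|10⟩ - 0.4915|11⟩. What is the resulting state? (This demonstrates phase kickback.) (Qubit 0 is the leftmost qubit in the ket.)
0.5084|00⟩ - 0.5084|01⟩ - 0.4915|10⟩ + 0.4915|11⟩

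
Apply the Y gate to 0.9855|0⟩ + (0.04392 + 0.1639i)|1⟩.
(0.1639 - 0.04392i)|0⟩ + 0.9855i|1⟩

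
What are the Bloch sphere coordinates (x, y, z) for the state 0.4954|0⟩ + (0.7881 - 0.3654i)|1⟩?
(0.7808, -0.362, -0.5092)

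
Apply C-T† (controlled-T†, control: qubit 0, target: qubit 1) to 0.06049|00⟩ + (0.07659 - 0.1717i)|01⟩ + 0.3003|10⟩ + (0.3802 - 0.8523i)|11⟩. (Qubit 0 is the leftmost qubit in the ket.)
0.06049|00⟩ + (0.07659 - 0.1717i)|01⟩ + 0.3003|10⟩ + (-0.3338 - 0.8715i)|11⟩

C-T† leaves the control-|0⟩ kets |00⟩, |01⟩ unchanged and applies T† to qubit 1 on the control-|1⟩ pair (|10⟩, |11⟩).
T† = [[1, 0], [0, (1/√2 - (1/√2)i)]].
With a = amp(|10⟩) = 0.3003 and b = amp(|11⟩) = (0.3802 - 0.8523i):
new amp(|10⟩) = (1)·a = 0.3003
new amp(|11⟩) = (1/√2 - (1/√2)i)·b = (-0.3338 - 0.8715i)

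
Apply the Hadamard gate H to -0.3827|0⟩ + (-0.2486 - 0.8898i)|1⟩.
(-0.4464 - 0.6292i)|0⟩ + (-0.09482 + 0.6292i)|1⟩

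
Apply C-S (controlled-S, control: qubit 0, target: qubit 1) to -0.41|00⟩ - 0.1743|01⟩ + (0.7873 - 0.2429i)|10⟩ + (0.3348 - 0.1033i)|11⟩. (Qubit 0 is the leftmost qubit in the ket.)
-0.41|00⟩ - 0.1743|01⟩ + (0.7873 - 0.2429i)|10⟩ + (0.1033 + 0.3348i)|11⟩

C-S leaves the control-|0⟩ kets |00⟩, |01⟩ unchanged and applies S to qubit 1 on the control-|1⟩ pair (|10⟩, |11⟩).
S = [[1, 0], [0, i]].
With a = amp(|10⟩) = (0.7873 - 0.2429i) and b = amp(|11⟩) = (0.3348 - 0.1033i):
new amp(|10⟩) = (1)·a = (0.7873 - 0.2429i)
new amp(|11⟩) = (i)·b = (0.1033 + 0.3348i)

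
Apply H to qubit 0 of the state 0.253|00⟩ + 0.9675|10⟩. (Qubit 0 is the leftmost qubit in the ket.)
0.863|00⟩ - 0.5052|10⟩

H on qubit 0 mixes each pair of kets that differ only in qubit 0: amplitudes (a, b) of (|…0…⟩, |…1…⟩) become ((a + b)/√2, (a − b)/√2). Kets absent from the input have amplitude 0.
(|00⟩, |10⟩): (a, b) = (0.253, 0.9675) → (0.863, -0.5052)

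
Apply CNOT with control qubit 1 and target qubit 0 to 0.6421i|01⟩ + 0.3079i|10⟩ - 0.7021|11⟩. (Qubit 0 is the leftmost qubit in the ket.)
-0.7021|01⟩ + 0.3079i|10⟩ + 0.6421i|11⟩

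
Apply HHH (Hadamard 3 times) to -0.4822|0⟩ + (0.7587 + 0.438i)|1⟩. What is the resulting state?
(0.1955 + 0.3097i)|0⟩ + (-0.8774 - 0.3097i)|1⟩

H² = I, so H^3 = H: a single Hadamard. With (a, b) = (-0.4822, (0.7587 + 0.438i)), H gives ((a + b)/√2, (a − b)/√2) = ((0.1955 + 0.3097i), (-0.8774 - 0.3097i)).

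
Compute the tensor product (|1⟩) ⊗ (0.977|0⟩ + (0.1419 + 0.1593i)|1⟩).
0.977|10⟩ + (0.1419 + 0.1593i)|11⟩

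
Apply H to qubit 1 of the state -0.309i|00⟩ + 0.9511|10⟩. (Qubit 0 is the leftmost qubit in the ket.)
-0.2185i|00⟩ - 0.2185i|01⟩ + 0.6725|10⟩ + 0.6725|11⟩

H on qubit 1 mixes each pair of kets that differ only in qubit 1: amplitudes (a, b) of (|…0…⟩, |…1…⟩) become ((a + b)/√2, (a − b)/√2). Kets absent from the input have amplitude 0.
(|00⟩, |01⟩): (a, b) = (-0.309i, 0) → (-0.2185i, -0.2185i)
(|10⟩, |11⟩): (a, b) = (0.9511, 0) → (0.6725, 0.6725)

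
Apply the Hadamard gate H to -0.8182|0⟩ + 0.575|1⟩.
-0.172|0⟩ - 0.9851|1⟩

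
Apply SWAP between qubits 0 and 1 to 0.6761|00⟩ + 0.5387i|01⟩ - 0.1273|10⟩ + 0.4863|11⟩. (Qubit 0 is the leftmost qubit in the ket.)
0.6761|00⟩ - 0.1273|01⟩ + 0.5387i|10⟩ + 0.4863|11⟩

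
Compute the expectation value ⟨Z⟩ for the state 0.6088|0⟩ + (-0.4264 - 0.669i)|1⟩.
-0.2587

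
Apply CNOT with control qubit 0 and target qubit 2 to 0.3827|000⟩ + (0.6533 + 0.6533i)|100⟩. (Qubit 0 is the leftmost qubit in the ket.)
0.3827|000⟩ + (0.6533 + 0.6533i)|101⟩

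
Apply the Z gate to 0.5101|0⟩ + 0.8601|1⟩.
0.5101|0⟩ - 0.8601|1⟩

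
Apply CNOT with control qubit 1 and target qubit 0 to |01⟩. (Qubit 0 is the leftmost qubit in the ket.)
|11⟩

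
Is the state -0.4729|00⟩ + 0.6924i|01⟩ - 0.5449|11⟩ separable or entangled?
Entangled

Writing the state as a|00⟩ + b|01⟩ + c|10⟩ + d|11⟩, it is a product state iff ad − bc = 0.
Here (a, b, c, d) = (-0.4729, 0.6924i, 0, -0.5449): ad − bc = (-0.4729)(-0.5449) − (0.6924i)(0) = 0.2577 ≠ 0, so the state is entangled.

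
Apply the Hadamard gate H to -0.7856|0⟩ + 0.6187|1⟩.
-0.118|0⟩ - 0.993|1⟩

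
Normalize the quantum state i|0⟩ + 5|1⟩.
0.1961i|0⟩ + 0.9806|1⟩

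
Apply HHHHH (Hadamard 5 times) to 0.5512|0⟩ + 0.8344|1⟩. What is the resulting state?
0.9798|0⟩ - 0.2003|1⟩

H² = I, so H^5 = H: a single Hadamard. With (a, b) = (0.5512, 0.8344), H gives ((a + b)/√2, (a − b)/√2) = (0.9798, -0.2003).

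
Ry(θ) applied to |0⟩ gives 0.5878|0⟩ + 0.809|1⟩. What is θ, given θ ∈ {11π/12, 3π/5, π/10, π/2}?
3π/5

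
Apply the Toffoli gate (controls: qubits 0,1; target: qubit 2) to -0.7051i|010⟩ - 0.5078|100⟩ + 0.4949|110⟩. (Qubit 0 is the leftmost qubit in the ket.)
-0.7051i|010⟩ - 0.5078|100⟩ + 0.4949|111⟩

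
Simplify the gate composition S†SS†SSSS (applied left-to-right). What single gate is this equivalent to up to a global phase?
S†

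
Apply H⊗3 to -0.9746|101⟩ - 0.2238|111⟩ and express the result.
-0.4237|000⟩ + 0.4237|001⟩ - 0.2654|010⟩ + 0.2654|011⟩ + 0.4237|100⟩ - 0.4237|101⟩ + 0.2654|110⟩ - 0.2654|111⟩

H⊗3 gives amp(|y⟩) = (1/2√2) Σ_x (−1)^(x·y) amp(|x⟩), where x·y is the number of positions in which both x and y have a 1.
|000⟩: (-0.9746 - 0.2238)/(2√2) = -0.4237
|001⟩: (0.9746 + 0.2238)/(2√2) = 0.4237
|010⟩: (-0.9746 + 0.2238)/(2√2) = -0.2654
|011⟩: (0.9746 - 0.2238)/(2√2) = 0.2654
|100⟩: (0.9746 + 0.2238)/(2√2) = 0.4237
|101⟩: (-0.9746 - 0.2238)/(2√2) = -0.4237
|110⟩: (0.9746 - 0.2238)/(2√2) = 0.2654
|111⟩: (-0.9746 + 0.2238)/(2√2) = -0.2654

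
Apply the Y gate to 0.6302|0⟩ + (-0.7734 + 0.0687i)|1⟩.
(0.0687 + 0.7734i)|0⟩ + 0.6302i|1⟩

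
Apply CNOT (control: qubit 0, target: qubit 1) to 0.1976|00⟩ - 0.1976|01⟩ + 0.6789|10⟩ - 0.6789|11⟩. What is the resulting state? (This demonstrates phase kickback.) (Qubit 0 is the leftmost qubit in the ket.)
0.1976|00⟩ - 0.1976|01⟩ - 0.6789|10⟩ + 0.6789|11⟩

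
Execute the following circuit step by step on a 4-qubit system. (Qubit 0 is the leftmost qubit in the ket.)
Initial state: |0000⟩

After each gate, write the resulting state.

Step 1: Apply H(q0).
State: 1/√2|0000⟩ + 1/√2|1000⟩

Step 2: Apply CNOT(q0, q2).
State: 1/√2|0000⟩ + 1/√2|1010⟩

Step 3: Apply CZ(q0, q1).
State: 1/√2|0000⟩ + 1/√2|1010⟩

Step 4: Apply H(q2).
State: 1/2|0000⟩ + 1/2|0010⟩ + 1/2|1000⟩ - 1/2|1010⟩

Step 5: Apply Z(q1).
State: 1/2|0000⟩ + 1/2|0010⟩ + 1/2|1000⟩ - 1/2|1010⟩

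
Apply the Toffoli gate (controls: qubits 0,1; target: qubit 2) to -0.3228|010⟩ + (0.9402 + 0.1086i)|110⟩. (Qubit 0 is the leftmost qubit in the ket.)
-0.3228|010⟩ + (0.9402 + 0.1086i)|111⟩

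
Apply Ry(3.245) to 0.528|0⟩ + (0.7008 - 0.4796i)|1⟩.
(-0.7272 + 0.479i)|0⟩ + (0.4911 + 0.02479i)|1⟩

Ry(3.245) = [[cos(θ/2), −sin(θ/2)], [sin(θ/2), cos(θ/2)]]; θ = 3.245, cos(θ/2) ≈ -0.0516806, sin(θ/2) ≈ 0.998664.
With a = amp(|0⟩) = 0.528 and b = amp(|1⟩) = (0.7008 - 0.4796i):
new amp(|0⟩) = (-0.0516806)·a + (-0.998664)·b = (-0.7272 + 0.479i)
new amp(|1⟩) = (0.998664)·a + (-0.0516806)·b = (0.4911 + 0.02479i)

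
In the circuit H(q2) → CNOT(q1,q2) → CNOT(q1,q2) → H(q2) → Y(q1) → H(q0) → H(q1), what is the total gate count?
7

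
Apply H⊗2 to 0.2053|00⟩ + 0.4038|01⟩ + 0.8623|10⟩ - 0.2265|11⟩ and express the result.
0.6225|00⟩ + 0.4452|01⟩ - 0.01335|10⟩ - 0.6437|11⟩

H⊗2 gives amp(|y⟩) = (1/2) Σ_x (−1)^(x·y) amp(|x⟩), where x·y is the number of positions in which both x and y have a 1.
|00⟩: (0.2053 + 0.4038 + 0.8623 - 0.2265)/2 = 0.6225
|01⟩: (0.2053 - 0.4038 + 0.8623 + 0.2265)/2 = 0.4452
|10⟩: (0.2053 + 0.4038 - 0.8623 + 0.2265)/2 = -0.01335
|11⟩: (0.2053 - 0.4038 - 0.8623 - 0.2265)/2 = -0.6437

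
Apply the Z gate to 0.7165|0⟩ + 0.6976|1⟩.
0.7165|0⟩ - 0.6976|1⟩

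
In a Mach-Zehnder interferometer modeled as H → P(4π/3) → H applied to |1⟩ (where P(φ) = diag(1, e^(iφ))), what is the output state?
(0.75 + 0.433i)|0⟩ + (0.25 - 0.433i)|1⟩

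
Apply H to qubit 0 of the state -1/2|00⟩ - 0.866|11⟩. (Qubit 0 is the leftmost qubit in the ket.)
-1/√8|00⟩ - 0.6124|01⟩ - 1/√8|10⟩ + 0.6124|11⟩

H on qubit 0 mixes each pair of kets that differ only in qubit 0: amplitudes (a, b) of (|…0…⟩, |…1…⟩) become ((a + b)/√2, (a − b)/√2). Kets absent from the input have amplitude 0.
(|00⟩, |10⟩): (a, b) = (-1/2, 0) → (-1/√8, -1/√8)
(|01⟩, |11⟩): (a, b) = (0, -0.866) → (-0.6124, 0.6124)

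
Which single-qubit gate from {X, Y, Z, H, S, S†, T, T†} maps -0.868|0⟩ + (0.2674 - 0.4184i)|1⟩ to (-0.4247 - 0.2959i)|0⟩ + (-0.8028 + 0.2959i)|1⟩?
H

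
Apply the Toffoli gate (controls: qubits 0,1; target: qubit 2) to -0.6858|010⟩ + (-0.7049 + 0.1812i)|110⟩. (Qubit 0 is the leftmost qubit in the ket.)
-0.6858|010⟩ + (-0.7049 + 0.1812i)|111⟩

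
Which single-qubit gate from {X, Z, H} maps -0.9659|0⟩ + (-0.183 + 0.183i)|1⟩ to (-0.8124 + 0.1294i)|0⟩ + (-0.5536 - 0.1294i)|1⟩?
H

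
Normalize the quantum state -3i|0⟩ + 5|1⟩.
-0.5145i|0⟩ + 0.8575|1⟩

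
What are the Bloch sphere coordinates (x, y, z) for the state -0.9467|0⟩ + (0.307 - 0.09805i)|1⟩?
(-0.5813, 0.1856, 0.7924)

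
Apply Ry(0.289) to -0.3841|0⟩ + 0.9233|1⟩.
-0.513|0⟩ + 0.8584|1⟩

Ry(0.289) = [[cos(θ/2), −sin(θ/2)], [sin(θ/2), cos(θ/2)]]; θ = 0.289, cos(θ/2) ≈ 0.989578, sin(θ/2) ≈ 0.143998.
With a = amp(|0⟩) = -0.3841 and b = amp(|1⟩) = 0.9233:
new amp(|0⟩) = (0.989578)·a + (-0.143998)·b = -0.513
new amp(|1⟩) = (0.143998)·a + (0.989578)·b = 0.8584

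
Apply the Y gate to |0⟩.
i|1⟩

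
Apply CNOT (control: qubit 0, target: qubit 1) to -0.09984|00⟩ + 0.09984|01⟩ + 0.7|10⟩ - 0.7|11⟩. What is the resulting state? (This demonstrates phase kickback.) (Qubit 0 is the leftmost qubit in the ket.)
-0.09984|00⟩ + 0.09984|01⟩ - 0.7|10⟩ + 0.7|11⟩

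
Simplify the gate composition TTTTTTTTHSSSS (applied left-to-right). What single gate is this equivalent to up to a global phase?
H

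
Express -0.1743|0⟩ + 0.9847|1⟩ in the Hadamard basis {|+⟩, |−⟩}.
0.573|+⟩ - 0.8195|−⟩

With |ψ⟩ = α|0⟩ + β|1⟩, the Hadamard-basis coefficients are ⟨+|ψ⟩ = (α + β)/√2 and ⟨−|ψ⟩ = (α − β)/√2.
Here α = -0.1743, β = 0.9847: (α + β)/√2 = 0.573, (α − β)/√2 = -0.8195.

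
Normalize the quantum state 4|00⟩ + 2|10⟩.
0.8944|00⟩ + 1/√5|10⟩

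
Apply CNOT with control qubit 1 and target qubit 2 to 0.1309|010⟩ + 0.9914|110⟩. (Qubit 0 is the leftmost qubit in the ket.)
0.1309|011⟩ + 0.9914|111⟩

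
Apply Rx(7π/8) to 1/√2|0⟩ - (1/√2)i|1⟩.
-0.5556|0⟩ - 0.8315i|1⟩

Rx(7π/8) = [[cos(θ/2), −i·sin(θ/2)], [−i·sin(θ/2), cos(θ/2)]]; θ = 7π/8, cos(θ/2) ≈ 0.19509, sin(θ/2) ≈ 0.980785.
With a = amp(|0⟩) = 1/√2 and b = amp(|1⟩) = -(1/√2)i:
new amp(|0⟩) = (0.19509)·a + (-0.980785i)·b = -0.5556
new amp(|1⟩) = (-0.980785i)·a + (0.19509)·b = -0.8315i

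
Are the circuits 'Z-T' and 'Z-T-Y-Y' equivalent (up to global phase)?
Yes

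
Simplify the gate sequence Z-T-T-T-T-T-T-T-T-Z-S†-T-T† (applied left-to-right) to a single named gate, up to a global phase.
S†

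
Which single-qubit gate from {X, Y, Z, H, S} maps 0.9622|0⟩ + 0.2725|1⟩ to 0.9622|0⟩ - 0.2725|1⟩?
Z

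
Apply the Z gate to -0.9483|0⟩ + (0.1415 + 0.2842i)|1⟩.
-0.9483|0⟩ + (-0.1415 - 0.2842i)|1⟩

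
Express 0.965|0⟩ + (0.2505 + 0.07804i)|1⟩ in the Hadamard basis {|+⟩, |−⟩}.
(0.8595 + 0.05518i)|+⟩ + (0.5052 - 0.05518i)|−⟩

With |ψ⟩ = α|0⟩ + β|1⟩, the Hadamard-basis coefficients are ⟨+|ψ⟩ = (α + β)/√2 and ⟨−|ψ⟩ = (α − β)/√2.
Here α = 0.965, β = (0.2505 + 0.07804i): (α + β)/√2 = (0.8595 + 0.05518i), (α − β)/√2 = (0.5052 - 0.05518i).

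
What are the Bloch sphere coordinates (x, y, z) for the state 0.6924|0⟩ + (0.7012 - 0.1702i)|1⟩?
(0.971, -0.2357, -0.04123)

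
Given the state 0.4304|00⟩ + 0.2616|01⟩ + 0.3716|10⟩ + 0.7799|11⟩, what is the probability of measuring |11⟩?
0.6082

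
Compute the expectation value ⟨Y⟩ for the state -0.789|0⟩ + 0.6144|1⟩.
0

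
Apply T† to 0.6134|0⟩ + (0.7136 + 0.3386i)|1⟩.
0.6134|0⟩ + (0.744 - 0.2652i)|1⟩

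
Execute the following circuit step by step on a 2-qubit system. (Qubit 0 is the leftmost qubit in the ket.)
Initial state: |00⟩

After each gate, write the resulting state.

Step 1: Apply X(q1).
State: |01⟩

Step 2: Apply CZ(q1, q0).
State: |01⟩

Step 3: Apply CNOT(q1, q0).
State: |11⟩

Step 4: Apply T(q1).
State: (1/√2 + (1/√2)i)|11⟩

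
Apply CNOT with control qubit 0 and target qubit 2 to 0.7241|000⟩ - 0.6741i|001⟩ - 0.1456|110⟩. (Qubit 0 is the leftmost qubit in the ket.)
0.7241|000⟩ - 0.6741i|001⟩ - 0.1456|111⟩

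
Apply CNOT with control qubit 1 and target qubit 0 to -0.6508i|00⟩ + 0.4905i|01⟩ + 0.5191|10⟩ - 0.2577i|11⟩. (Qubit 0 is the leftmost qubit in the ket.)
-0.6508i|00⟩ - 0.2577i|01⟩ + 0.5191|10⟩ + 0.4905i|11⟩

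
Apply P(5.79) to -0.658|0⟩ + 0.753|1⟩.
-0.658|0⟩ + (0.6633 - 0.3565i)|1⟩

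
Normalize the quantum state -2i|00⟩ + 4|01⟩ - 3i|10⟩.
-0.3714i|00⟩ + 0.7428|01⟩ - 0.5571i|10⟩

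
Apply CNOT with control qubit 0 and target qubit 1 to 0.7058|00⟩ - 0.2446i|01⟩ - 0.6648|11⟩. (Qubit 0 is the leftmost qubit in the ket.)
0.7058|00⟩ - 0.2446i|01⟩ - 0.6648|10⟩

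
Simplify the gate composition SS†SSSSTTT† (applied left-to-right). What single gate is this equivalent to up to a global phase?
T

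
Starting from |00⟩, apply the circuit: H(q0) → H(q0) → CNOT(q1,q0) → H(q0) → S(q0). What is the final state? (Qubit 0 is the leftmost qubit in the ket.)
1/√2|00⟩ + (1/√2)i|10⟩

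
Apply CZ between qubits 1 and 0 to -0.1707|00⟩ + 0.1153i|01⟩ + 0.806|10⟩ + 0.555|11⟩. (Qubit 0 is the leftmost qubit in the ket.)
-0.1707|00⟩ + 0.1153i|01⟩ + 0.806|10⟩ - 0.555|11⟩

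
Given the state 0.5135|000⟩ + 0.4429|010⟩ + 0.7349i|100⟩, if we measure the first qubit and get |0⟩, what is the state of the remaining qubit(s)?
0.7572|00⟩ + 0.6531|10⟩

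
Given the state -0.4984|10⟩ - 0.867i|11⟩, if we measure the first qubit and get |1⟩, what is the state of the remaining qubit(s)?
-0.4984|0⟩ - 0.867i|1⟩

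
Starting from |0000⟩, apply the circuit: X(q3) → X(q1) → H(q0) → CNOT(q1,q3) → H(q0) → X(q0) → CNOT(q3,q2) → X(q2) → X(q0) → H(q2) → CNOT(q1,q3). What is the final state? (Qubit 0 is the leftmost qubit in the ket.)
1/√2|0101⟩ - 1/√2|0111⟩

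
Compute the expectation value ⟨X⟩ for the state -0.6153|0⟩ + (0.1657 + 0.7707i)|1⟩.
-0.2039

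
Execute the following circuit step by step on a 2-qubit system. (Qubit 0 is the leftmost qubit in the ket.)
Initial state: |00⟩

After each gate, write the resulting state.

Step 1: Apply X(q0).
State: |10⟩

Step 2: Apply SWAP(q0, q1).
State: |01⟩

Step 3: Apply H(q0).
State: 1/√2|01⟩ + 1/√2|11⟩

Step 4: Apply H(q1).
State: 1/2|00⟩ - 1/2|01⟩ + 1/2|10⟩ - 1/2|11⟩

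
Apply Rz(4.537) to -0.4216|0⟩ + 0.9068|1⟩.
(0.2709 + 0.3231i)|0⟩ + (-0.5826 + 0.6949i)|1⟩

Rz(4.537) = [[e^(−iθ/2), 0], [0, e^(iθ/2)]] with e^(±iθ/2) = cos(θ/2) ± i·sin(θ/2); θ = 4.537, cos(θ/2) ≈ -0.64246, sin(θ/2) ≈ 0.76632.
With a = amp(|0⟩) = -0.4216 and b = amp(|1⟩) = 0.9068:
new amp(|0⟩) = (-0.64246 - 0.76632i)·a = (0.2709 + 0.3231i)
new amp(|1⟩) = (-0.64246 + 0.76632i)·b = (-0.5826 + 0.6949i)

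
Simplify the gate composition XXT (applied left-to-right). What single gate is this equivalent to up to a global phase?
T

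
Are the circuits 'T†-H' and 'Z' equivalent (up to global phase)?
No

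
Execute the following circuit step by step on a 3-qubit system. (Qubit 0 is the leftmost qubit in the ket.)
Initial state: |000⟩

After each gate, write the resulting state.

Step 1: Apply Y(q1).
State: i|010⟩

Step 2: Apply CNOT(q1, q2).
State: i|011⟩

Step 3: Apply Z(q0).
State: i|011⟩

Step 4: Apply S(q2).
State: -|011⟩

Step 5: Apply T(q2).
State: (-1/√2 - (1/√2)i)|011⟩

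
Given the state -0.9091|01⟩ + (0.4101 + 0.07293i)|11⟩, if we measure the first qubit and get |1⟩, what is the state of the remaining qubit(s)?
(0.9846 + 0.1751i)|1⟩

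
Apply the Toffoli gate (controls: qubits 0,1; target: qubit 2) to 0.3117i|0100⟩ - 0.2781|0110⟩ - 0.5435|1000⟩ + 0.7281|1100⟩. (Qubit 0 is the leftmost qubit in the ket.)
0.3117i|0100⟩ - 0.2781|0110⟩ - 0.5435|1000⟩ + 0.7281|1110⟩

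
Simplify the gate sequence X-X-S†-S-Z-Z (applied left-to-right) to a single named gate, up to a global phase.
I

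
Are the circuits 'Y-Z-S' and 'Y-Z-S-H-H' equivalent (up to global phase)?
Yes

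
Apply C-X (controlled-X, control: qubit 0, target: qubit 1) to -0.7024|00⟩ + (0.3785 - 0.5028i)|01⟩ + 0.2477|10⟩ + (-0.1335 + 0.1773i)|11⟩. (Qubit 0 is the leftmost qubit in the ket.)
-0.7024|00⟩ + (0.3785 - 0.5028i)|01⟩ + (-0.1335 + 0.1773i)|10⟩ + 0.2477|11⟩

C-X leaves the control-|0⟩ kets |00⟩, |01⟩ unchanged and applies X to qubit 1 on the control-|1⟩ pair (|10⟩, |11⟩).
X = [[0, 1], [1, 0]].
With a = amp(|10⟩) = 0.2477 and b = amp(|11⟩) = (-0.1335 + 0.1773i):
new amp(|10⟩) = (1)·b = (-0.1335 + 0.1773i)
new amp(|11⟩) = (1)·a = 0.2477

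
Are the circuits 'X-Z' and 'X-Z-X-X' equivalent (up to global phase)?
Yes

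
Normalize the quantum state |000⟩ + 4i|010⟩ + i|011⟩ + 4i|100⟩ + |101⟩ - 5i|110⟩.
0.1291|000⟩ + 0.5164i|010⟩ + 0.1291i|011⟩ + 0.5164i|100⟩ + 0.1291|101⟩ - 0.6455i|110⟩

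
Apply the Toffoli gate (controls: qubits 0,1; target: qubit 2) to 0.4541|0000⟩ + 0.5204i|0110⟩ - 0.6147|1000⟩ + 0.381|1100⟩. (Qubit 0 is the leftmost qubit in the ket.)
0.4541|0000⟩ + 0.5204i|0110⟩ - 0.6147|1000⟩ + 0.381|1110⟩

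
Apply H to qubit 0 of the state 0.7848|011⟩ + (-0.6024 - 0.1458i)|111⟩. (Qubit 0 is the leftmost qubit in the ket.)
(0.129 - 0.1031i)|011⟩ + (0.9809 + 0.1031i)|111⟩

H on qubit 0 mixes each pair of kets that differ only in qubit 0: amplitudes (a, b) of (|…0…⟩, |…1…⟩) become ((a + b)/√2, (a − b)/√2). Kets absent from the input have amplitude 0.
(|011⟩, |111⟩): (a, b) = (0.7848, (-0.6024 - 0.1458i)) → ((0.129 - 0.1031i), (0.9809 + 0.1031i))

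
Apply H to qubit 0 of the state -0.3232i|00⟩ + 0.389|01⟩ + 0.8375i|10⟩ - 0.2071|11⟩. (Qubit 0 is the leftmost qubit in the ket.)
0.3637i|00⟩ + 0.1286|01⟩ - 0.8207i|10⟩ + 0.4215|11⟩

H on qubit 0 mixes each pair of kets that differ only in qubit 0: amplitudes (a, b) of (|…0…⟩, |…1…⟩) become ((a + b)/√2, (a − b)/√2). Kets absent from the input have amplitude 0.
(|00⟩, |10⟩): (a, b) = (-0.3232i, 0.8375i) → (0.3637i, -0.8207i)
(|01⟩, |11⟩): (a, b) = (0.389, -0.2071) → (0.1286, 0.4215)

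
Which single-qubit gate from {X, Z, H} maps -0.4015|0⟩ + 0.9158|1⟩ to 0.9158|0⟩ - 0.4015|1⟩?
X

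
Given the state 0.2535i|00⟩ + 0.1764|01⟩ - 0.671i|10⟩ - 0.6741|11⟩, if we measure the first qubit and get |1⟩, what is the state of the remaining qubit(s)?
-0.7055i|0⟩ - 0.7087|1⟩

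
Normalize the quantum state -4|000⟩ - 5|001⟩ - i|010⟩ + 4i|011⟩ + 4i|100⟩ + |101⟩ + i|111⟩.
-0.4588|000⟩ - 0.5735|001⟩ - 0.1147i|010⟩ + 0.4588i|011⟩ + 0.4588i|100⟩ + 0.1147|101⟩ + 0.1147i|111⟩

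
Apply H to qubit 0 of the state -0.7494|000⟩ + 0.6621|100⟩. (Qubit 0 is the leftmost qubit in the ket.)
-0.06173|000⟩ - 0.9981|100⟩

H on qubit 0 mixes each pair of kets that differ only in qubit 0: amplitudes (a, b) of (|…0…⟩, |…1…⟩) become ((a + b)/√2, (a − b)/√2). Kets absent from the input have amplitude 0.
(|000⟩, |100⟩): (a, b) = (-0.7494, 0.6621) → (-0.06173, -0.9981)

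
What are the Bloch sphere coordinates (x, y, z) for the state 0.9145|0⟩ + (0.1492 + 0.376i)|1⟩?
(0.2729, 0.6877, 0.6727)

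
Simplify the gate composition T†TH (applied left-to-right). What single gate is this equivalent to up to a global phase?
H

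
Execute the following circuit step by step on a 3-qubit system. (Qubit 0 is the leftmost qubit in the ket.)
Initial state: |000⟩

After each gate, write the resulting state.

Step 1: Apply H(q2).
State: 1/√2|000⟩ + 1/√2|001⟩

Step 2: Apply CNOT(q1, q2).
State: 1/√2|000⟩ + 1/√2|001⟩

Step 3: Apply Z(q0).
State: 1/√2|000⟩ + 1/√2|001⟩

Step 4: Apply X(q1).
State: 1/√2|010⟩ + 1/√2|011⟩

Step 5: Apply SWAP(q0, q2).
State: 1/√2|010⟩ + 1/√2|110⟩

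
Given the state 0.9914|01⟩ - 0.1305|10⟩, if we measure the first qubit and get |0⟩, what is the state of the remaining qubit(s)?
|1⟩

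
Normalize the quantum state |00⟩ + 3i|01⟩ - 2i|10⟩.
0.2673|00⟩ + 0.8018i|01⟩ - 0.5345i|10⟩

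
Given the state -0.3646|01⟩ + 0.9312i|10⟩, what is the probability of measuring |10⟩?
0.8671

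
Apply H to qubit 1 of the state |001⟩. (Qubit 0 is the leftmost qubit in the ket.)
1/√2|001⟩ + 1/√2|011⟩

H on qubit 1 mixes each pair of kets that differ only in qubit 1: amplitudes (a, b) of (|…0…⟩, |…1…⟩) become ((a + b)/√2, (a − b)/√2). Kets absent from the input have amplitude 0.
(|001⟩, |011⟩): (a, b) = (1, 0) → (1/√2, 1/√2)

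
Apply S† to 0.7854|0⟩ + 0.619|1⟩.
0.7854|0⟩ - 0.619i|1⟩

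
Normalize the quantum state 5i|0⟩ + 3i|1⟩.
0.8575i|0⟩ + 0.5145i|1⟩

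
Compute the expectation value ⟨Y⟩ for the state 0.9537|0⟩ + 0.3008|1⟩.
0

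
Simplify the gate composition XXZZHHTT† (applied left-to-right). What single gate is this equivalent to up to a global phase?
I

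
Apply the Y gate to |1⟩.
-i|0⟩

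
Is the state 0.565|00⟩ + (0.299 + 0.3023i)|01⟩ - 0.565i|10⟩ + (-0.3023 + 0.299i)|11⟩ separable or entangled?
Entangled

Writing the state as a|00⟩ + b|01⟩ + c|10⟩ + d|11⟩, it is a product state iff ad − bc = 0.
Here (a, b, c, d) = (0.565, (0.299 + 0.3023i), -0.565i, (-0.3023 + 0.299i)): ad − bc = (0.565)(-0.3023 + 0.299i) − (0.299 + 0.3023i)(-0.565i) = (-0.3416 + 0.3379i) ≠ 0, so the state is entangled.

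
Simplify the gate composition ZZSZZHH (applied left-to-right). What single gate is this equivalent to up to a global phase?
S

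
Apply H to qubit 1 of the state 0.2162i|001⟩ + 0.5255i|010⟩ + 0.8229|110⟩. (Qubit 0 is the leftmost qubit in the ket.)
0.3716i|000⟩ + 0.1529i|001⟩ - 0.3716i|010⟩ + 0.1529i|011⟩ + 0.5819|100⟩ - 0.5819|110⟩

H on qubit 1 mixes each pair of kets that differ only in qubit 1: amplitudes (a, b) of (|…0…⟩, |…1…⟩) become ((a + b)/√2, (a − b)/√2). Kets absent from the input have amplitude 0.
(|000⟩, |010⟩): (a, b) = (0, 0.5255i) → (0.3716i, -0.3716i)
(|001⟩, |011⟩): (a, b) = (0.2162i, 0) → (0.1529i, 0.1529i)
(|100⟩, |110⟩): (a, b) = (0, 0.8229) → (0.5819, -0.5819)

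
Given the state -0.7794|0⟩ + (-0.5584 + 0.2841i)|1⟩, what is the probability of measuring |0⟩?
0.6075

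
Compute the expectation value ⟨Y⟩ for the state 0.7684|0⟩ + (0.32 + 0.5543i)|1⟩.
0.8518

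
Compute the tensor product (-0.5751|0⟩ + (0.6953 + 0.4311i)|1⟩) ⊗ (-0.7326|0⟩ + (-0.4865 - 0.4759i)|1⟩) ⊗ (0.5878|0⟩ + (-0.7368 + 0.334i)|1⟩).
0.2477|000⟩ + (-0.3104 + 0.1407i)|001⟩ + (0.1645 + 0.1609i)|010⟩ + (-0.2976 - 0.1082i)|011⟩ + (-0.2994 - 0.1856i)|100⟩ + (0.4808 + 0.06257i)|101⟩ + (-0.07824 - 0.3178i)|110⟩ + (0.2786 + 0.3539i)|111⟩

amp(|b₁b₂…⟩) = product of the factor amplitudes for bits b₁, b₂, …; only kets whose every factor amplitude is nonzero survive.
|000⟩: (-0.5751)(-0.7326)(0.5878) = 0.2477
|001⟩: (-0.5751)(-0.7326)(-0.7368 + 0.334i) = (-0.3104 + 0.1407i)
|010⟩: (-0.5751)(-0.4865 - 0.4759i)(0.5878) = (0.1645 + 0.1609i)
|011⟩: (-0.5751)(-0.4865 - 0.4759i)(-0.7368 + 0.334i) = (-0.2976 - 0.1082i)
|100⟩: (0.6953 + 0.4311i)(-0.7326)(0.5878) = (-0.2994 - 0.1856i)
|101⟩: (0.6953 + 0.4311i)(-0.7326)(-0.7368 + 0.334i) = (0.4808 + 0.06257i)
|110⟩: (0.6953 + 0.4311i)(-0.4865 - 0.4759i)(0.5878) = (-0.07824 - 0.3178i)
|111⟩: (0.6953 + 0.4311i)(-0.4865 - 0.4759i)(-0.7368 + 0.334i) = (0.2786 + 0.3539i)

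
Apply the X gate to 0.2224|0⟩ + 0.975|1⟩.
0.975|0⟩ + 0.2224|1⟩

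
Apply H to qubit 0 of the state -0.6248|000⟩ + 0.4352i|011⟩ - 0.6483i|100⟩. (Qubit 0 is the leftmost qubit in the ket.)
(-0.4418 - 0.4584i)|000⟩ + 0.3077i|011⟩ + (-0.4418 + 0.4584i)|100⟩ + 0.3077i|111⟩

H on qubit 0 mixes each pair of kets that differ only in qubit 0: amplitudes (a, b) of (|…0…⟩, |…1…⟩) become ((a + b)/√2, (a − b)/√2). Kets absent from the input have amplitude 0.
(|000⟩, |100⟩): (a, b) = (-0.6248, -0.6483i) → ((-0.4418 - 0.4584i), (-0.4418 + 0.4584i))
(|011⟩, |111⟩): (a, b) = (0.4352i, 0) → (0.3077i, 0.3077i)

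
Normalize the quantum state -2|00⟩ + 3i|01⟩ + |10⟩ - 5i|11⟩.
-0.3203|00⟩ + 0.4804i|01⟩ + 0.1601|10⟩ - 0.8006i|11⟩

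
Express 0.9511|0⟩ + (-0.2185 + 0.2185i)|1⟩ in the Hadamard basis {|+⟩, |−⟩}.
(0.518 + 0.1545i)|+⟩ + (0.827 - 0.1545i)|−⟩

With |ψ⟩ = α|0⟩ + β|1⟩, the Hadamard-basis coefficients are ⟨+|ψ⟩ = (α + β)/√2 and ⟨−|ψ⟩ = (α − β)/√2.
Here α = 0.9511, β = (-0.2185 + 0.2185i): (α + β)/√2 = (0.518 + 0.1545i), (α − β)/√2 = (0.827 - 0.1545i).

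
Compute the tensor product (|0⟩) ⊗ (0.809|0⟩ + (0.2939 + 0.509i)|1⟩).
0.809|00⟩ + (0.2939 + 0.509i)|01⟩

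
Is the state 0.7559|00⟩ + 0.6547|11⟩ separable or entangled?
Entangled

Writing the state as a|00⟩ + b|01⟩ + c|10⟩ + d|11⟩, it is a product state iff ad − bc = 0.
Here (a, b, c, d) = (0.7559, 0, 0, 0.6547): ad − bc = (0.7559)(0.6547) − (0)(0) = 0.4949 ≠ 0, so the state is entangled.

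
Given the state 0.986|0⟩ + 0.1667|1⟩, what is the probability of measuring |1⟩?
0.02779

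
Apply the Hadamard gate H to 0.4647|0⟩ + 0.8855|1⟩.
0.9547|0⟩ - 0.2976|1⟩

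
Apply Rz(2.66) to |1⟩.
(0.2385 + 0.9711i)|1⟩

Rz(2.66) = [[e^(−iθ/2), 0], [0, e^(iθ/2)]] with e^(±iθ/2) = cos(θ/2) ± i·sin(θ/2); θ = 2.66, cos(θ/2) ≈ 0.238476, sin(θ/2) ≈ 0.971148.
With a = amp(|0⟩) = 0 and b = amp(|1⟩) = 1:
new amp(|0⟩) = (0.238476 - 0.971148i)·a = 0
new amp(|1⟩) = (0.238476 + 0.971148i)·b = (0.2385 + 0.9711i)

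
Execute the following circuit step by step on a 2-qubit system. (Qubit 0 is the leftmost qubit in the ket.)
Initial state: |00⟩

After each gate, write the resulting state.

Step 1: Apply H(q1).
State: 1/√2|00⟩ + 1/√2|01⟩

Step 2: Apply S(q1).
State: 1/√2|00⟩ + (1/√2)i|01⟩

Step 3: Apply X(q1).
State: (1/√2)i|00⟩ + 1/√2|01⟩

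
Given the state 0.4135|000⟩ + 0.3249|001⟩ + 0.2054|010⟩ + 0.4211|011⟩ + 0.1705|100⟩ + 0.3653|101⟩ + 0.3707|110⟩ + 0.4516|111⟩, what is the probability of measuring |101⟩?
0.1334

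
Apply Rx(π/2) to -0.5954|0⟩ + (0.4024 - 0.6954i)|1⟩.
(-0.9127 - 0.2845i)|0⟩ + (0.2845 - 0.07071i)|1⟩

Rx(π/2) = [[cos(θ/2), −i·sin(θ/2)], [−i·sin(θ/2), cos(θ/2)]]; θ = π/2, cos(θ/2) ≈ 0.707107, sin(θ/2) ≈ 0.707107.
With a = amp(|0⟩) = -0.5954 and b = amp(|1⟩) = (0.4024 - 0.6954i):
new amp(|0⟩) = (0.707107)·a + (-0.707107i)·b = (-0.9127 - 0.2845i)
new amp(|1⟩) = (-0.707107i)·a + (0.707107)·b = (0.2845 - 0.07071i)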